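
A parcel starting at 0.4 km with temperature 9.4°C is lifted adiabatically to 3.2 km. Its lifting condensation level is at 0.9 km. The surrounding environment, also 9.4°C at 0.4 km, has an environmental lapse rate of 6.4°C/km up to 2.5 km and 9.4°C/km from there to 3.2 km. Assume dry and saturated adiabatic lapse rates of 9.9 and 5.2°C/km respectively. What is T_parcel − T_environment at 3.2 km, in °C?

Parcel:
  400–900 m, dry: Δz = 0.5 km ⇒ ΔT = -4.95°C; T = 4.45°C
  900–3200 m, saturated: Δz = 2.3 km ⇒ ΔT = -11.96°C; T = -7.51°C
Environment:
  400–2500 m, environment, lower layer: Δz = 2.1 km ⇒ ΔT = -13.44°C; T = -4.04°C
  2500–3200 m, environment, upper layer: Δz = 0.7 km ⇒ ΔT = -6.58°C; T = -10.62°C
T_parcel − T_env = -7.51 − (-10.62) = +3.11°C

+3.11°C (parcel warmer than environment)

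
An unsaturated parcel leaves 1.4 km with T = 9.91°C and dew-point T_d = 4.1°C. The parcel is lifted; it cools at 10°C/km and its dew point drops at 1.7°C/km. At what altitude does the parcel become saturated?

2.1 km

T and T_d converge at 10 − 1.7 = 8.3°C per km
Height above start = (9.91 − 4.1) / 8.3 = 0.7 km
LCL altitude = 1400 m + 700 m = 2100 m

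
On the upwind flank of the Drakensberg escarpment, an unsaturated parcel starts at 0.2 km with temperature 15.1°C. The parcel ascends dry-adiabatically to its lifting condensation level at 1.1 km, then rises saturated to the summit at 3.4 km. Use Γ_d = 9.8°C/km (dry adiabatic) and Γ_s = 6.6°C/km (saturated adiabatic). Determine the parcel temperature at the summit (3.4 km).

-8.9°C

Dry to 1100 m: -9.8 × 0.9 km = -8.82°C, so T = 6.28°C.
Saturated to 3400 m: -6.6 × 2.3 km = -15.18°C, so T = -8.9°C.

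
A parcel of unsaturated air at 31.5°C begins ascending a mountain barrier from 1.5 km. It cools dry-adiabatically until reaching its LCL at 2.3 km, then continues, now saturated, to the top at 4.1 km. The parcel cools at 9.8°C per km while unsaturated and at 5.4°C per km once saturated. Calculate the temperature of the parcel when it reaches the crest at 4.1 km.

Dry to 2300 m: -9.8 × 0.8 km = -7.84°C, so T = 23.66°C.
Saturated to 4100 m: -5.4 × 1.8 km = -9.72°C, so T = 13.94°C.

13.94°C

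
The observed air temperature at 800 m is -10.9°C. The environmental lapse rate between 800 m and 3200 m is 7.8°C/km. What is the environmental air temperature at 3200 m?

-29.62°C

800 → 3200 m (environmental, 7.8°C/km): ΔT = -7.8 × 2.4 = -18.72°C → T = -29.62°C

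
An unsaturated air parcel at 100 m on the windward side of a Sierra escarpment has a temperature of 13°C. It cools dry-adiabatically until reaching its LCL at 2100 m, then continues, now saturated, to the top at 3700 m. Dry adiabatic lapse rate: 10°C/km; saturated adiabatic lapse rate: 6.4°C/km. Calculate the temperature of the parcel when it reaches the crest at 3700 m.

Dry to 2100 m: -10 × 2 km = -20°C, so T = -7°C.
Saturated to 3700 m: -6.4 × 1.6 km = -10.24°C, so T = -17.24°C.

-17.24°C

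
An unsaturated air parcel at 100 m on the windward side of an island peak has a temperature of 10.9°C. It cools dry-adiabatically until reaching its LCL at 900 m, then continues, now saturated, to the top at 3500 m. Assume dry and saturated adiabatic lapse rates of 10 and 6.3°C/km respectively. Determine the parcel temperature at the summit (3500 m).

-13.48°C

Dry to 900 m: -10 × 0.8 km = -8°C, so T = 2.9°C.
Saturated to 3500 m: -6.3 × 2.6 km = -16.38°C, so T = -13.48°C.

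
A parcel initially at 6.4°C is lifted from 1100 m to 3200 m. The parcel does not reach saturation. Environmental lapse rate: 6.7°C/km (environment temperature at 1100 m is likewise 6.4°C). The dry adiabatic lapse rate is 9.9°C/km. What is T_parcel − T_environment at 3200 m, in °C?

-6.72°C (parcel cooler than environment)

Parcel:
  1100–3200 m, dry: Δz = 2.1 km ⇒ ΔT = -20.79°C; T = -14.39°C
Environment:
  1100–3200 m, environment: Δz = 2.1 km ⇒ ΔT = -14.07°C; T = -7.67°C
T_parcel − T_env = -14.39 − (-7.67) = -6.72°C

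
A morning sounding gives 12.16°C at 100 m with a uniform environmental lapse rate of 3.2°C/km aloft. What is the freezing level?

3900 m

Height above start = (12.16 − 0) / 3.2 = 3.8 km
Altitude = 100 m + 3800 m = 3900 m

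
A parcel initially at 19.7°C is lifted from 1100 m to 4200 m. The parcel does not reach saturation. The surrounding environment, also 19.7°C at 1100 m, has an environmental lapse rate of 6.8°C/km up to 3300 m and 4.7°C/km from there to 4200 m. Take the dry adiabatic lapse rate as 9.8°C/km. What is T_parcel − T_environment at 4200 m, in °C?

-11.19°C (parcel cooler than environment)

Parcel:
  1100–4200 m, dry: Δz = 3.1 km ⇒ ΔT = -30.38°C; T = -10.68°C
Environment:
  1100–3300 m, environment, lower layer: Δz = 2.2 km ⇒ ΔT = -14.96°C; T = 4.74°C
  3300–4200 m, environment, upper layer: Δz = 0.9 km ⇒ ΔT = -4.23°C; T = 0.51°C
T_parcel − T_env = -10.68 − 0.51 = -11.19°C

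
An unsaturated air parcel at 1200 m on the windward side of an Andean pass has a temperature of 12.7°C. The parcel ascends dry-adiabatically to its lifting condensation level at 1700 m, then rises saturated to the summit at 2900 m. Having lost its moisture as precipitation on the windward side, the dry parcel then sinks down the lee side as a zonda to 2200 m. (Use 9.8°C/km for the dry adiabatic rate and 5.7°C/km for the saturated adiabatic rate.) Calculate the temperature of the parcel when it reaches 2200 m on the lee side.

From 1200 m to 1700 m (dry): cools by 9.8 × 0.5 = 4.9°C, giving 7.8°C.
From 1700 m to 2900 m (saturated): cools by 5.7 × 1.2 = 6.84°C, giving 0.96°C.
From 2900 m to 2200 m (dry descent): warms by 9.8 × 0.7 = 6.86°C, giving 7.82°C.

7.82°C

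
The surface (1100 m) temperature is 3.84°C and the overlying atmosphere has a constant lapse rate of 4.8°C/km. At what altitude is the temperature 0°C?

1900 m

Height above start = (3.84 − 0) / 4.8 = 0.8 km
Altitude = 1100 m + 800 m = 1900 m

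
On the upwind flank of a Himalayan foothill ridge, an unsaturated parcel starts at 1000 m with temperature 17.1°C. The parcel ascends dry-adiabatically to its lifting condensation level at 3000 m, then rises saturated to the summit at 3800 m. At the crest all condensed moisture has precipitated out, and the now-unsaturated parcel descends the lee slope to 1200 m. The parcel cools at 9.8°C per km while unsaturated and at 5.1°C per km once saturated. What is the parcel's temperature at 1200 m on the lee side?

18.9°C

1000–3000 m, dry: Δz = 2 km ⇒ ΔT = -19.6°C; T = -2.5°C
3000–3800 m, saturated: Δz = 0.8 km ⇒ ΔT = -4.08°C; T = -6.58°C
3800–1200 m, dry descent: Δz = 2.6 km ⇒ ΔT = +25.48°C; T = 18.9°C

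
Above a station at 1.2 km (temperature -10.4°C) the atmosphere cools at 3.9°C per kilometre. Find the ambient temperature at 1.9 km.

From 1200 m to 1900 m (environmental): cools by 3.9 × 0.7 = 2.73°C, giving -13.13°C.

-13.13°C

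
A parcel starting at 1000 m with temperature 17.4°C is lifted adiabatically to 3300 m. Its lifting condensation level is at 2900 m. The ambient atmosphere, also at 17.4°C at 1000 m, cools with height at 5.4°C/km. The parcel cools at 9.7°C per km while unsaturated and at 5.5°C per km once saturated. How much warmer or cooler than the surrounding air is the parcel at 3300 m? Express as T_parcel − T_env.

Parcel:
  1000 → 2900 m (dry, 9.7°C/km): ΔT = -9.7 × 1.9 = -18.43°C → T = -1.03°C
  2900 → 3300 m (saturated, 5.5°C/km): ΔT = -5.5 × 0.4 = -2.2°C → T = -3.23°C
Environment:
  1000 → 3300 m (environment, 5.4°C/km): ΔT = -5.4 × 2.3 = -12.42°C → T = 4.98°C
T_parcel − T_env = -3.23 − 4.98 = -8.21°C

-8.21°C (parcel cooler than environment)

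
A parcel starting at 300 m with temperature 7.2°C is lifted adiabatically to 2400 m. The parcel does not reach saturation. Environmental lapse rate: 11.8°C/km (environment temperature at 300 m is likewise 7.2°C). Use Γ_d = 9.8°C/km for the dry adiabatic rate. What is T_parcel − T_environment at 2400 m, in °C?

+4.2°C (parcel warmer than environment)

Parcel:
  300–2400 m, dry: Δz = 2.1 km ⇒ ΔT = -20.58°C; T = -13.38°C
Environment:
  300–2400 m, environment: Δz = 2.1 km ⇒ ΔT = -24.78°C; T = -17.58°C
T_parcel − T_env = -13.38 − (-17.58) = +4.2°C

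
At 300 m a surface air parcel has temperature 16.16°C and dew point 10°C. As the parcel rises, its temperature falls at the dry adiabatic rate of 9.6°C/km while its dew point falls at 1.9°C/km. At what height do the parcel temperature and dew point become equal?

1100 m

T and T_d converge at 9.6 − 1.9 = 7.7°C per km
Height above start = (16.16 − 10) / 7.7 = 0.8 km
LCL altitude = 300 m + 800 m = 1100 m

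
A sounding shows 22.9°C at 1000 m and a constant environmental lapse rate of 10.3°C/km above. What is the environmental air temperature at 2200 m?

From 1000 m to 2200 m (environmental): cools by 10.3 × 1.2 = 12.36°C, giving 10.54°C.

10.54°C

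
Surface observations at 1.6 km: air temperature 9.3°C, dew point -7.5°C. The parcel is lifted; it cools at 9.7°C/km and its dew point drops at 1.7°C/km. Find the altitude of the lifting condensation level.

T and T_d converge at 9.7 − 1.7 = 8°C per km
Height above start = (9.3 − (-7.5)) / 8 = 2.1 km
LCL altitude = 1600 m + 2100 m = 3700 m

3.7 km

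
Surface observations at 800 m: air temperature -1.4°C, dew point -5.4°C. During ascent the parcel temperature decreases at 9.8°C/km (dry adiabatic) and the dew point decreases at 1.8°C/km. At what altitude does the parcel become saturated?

T and T_d converge at 9.8 − 1.8 = 8°C per km
Height above start = (-1.4 − (-5.4)) / 8 = 0.5 km
LCL altitude = 800 m + 500 m = 1300 m

1300 m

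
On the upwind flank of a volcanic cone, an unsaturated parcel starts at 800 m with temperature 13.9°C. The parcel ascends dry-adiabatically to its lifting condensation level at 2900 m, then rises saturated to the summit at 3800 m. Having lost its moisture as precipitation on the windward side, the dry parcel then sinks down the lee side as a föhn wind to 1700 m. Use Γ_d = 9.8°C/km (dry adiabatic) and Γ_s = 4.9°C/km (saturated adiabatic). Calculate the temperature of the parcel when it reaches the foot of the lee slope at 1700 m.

800 → 2900 m (dry, 9.8°C/km): ΔT = -9.8 × 2.1 = -20.58°C → T = -6.68°C
2900 → 3800 m (saturated, 4.9°C/km): ΔT = -4.9 × 0.9 = -4.41°C → T = -11.09°C
3800 → 1700 m (dry descent, 9.8°C/km): ΔT = +9.8 × 2.1 = +20.58°C → T = 9.49°C

9.49°C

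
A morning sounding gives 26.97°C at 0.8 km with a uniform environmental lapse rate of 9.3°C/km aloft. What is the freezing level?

3.7 km

Height above start = (26.97 − 0) / 9.3 = 2.9 km
Altitude = 800 m + 2900 m = 3700 m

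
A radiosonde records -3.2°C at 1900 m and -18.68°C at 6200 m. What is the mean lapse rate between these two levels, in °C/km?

3.6°C/km

Γ = −ΔT/Δz = (-3.2 − (-18.68)) / (6200 − 1900) m
  = 15.48°C / 4.3 km = 3.6°C/km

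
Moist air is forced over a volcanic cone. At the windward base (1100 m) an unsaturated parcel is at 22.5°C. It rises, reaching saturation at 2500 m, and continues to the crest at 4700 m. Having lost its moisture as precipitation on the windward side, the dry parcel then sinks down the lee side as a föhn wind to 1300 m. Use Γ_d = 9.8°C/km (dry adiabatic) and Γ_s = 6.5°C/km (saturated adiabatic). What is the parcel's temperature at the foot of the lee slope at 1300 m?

1100–2500 m, dry: Δz = 1.4 km ⇒ ΔT = -13.72°C; T = 8.78°C
2500–4700 m, saturated: Δz = 2.2 km ⇒ ΔT = -14.3°C; T = -5.52°C
4700–1300 m, dry descent: Δz = 3.4 km ⇒ ΔT = +33.32°C; T = 27.8°C

27.8°C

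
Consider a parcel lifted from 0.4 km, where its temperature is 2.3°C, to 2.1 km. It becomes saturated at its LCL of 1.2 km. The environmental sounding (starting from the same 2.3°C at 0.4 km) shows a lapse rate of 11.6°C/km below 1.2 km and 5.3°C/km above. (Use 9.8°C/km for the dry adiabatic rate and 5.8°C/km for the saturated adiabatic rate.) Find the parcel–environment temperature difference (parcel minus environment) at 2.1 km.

Parcel:
  400–1200 m, dry: Δz = 0.8 km ⇒ ΔT = -7.84°C; T = -5.54°C
  1200–2100 m, saturated: Δz = 0.9 km ⇒ ΔT = -5.22°C; T = -10.76°C
Environment:
  400–1200 m, environment, lower layer: Δz = 0.8 km ⇒ ΔT = -9.28°C; T = -6.98°C
  1200–2100 m, environment, upper layer: Δz = 0.9 km ⇒ ΔT = -4.77°C; T = -11.75°C
T_parcel − T_env = -10.76 − (-11.75) = +0.99°C

+0.99°C (parcel warmer than environment)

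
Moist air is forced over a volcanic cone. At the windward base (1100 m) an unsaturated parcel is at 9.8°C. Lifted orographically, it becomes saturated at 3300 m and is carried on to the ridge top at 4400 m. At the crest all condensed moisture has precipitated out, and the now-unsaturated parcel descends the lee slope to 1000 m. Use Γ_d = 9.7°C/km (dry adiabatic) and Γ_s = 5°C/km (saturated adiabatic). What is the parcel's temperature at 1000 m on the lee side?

1100–3300 m, dry: Δz = 2.2 km ⇒ ΔT = -21.34°C; T = -11.54°C
3300–4400 m, saturated: Δz = 1.1 km ⇒ ΔT = -5.5°C; T = -17.04°C
4400–1000 m, dry descent: Δz = 3.4 km ⇒ ΔT = +32.98°C; T = 15.94°C

15.94°C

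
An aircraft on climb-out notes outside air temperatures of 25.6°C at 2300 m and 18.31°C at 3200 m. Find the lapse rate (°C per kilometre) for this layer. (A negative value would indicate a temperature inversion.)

Γ = −ΔT/Δz = (25.6 − 18.31) / (3200 − 2300) m
  = 7.29°C / 0.9 km = 8.1°C/km

8.1°C/km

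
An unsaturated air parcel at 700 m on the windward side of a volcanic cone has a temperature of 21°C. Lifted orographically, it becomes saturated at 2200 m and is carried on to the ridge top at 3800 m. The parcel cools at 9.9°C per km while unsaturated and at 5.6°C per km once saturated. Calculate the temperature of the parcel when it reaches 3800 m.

From 700 m to 2200 m (dry): cools by 9.9 × 1.5 = 14.85°C, giving 6.15°C.
From 2200 m to 3800 m (saturated): cools by 5.6 × 1.6 = 8.96°C, giving -2.81°C.

-2.81°C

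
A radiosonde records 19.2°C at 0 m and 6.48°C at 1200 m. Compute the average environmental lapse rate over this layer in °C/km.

Γ = −ΔT/Δz = (19.2 − 6.48) / (1200 − 0) m
  = 12.72°C / 1.2 km = 10.6°C/km

10.6°C/km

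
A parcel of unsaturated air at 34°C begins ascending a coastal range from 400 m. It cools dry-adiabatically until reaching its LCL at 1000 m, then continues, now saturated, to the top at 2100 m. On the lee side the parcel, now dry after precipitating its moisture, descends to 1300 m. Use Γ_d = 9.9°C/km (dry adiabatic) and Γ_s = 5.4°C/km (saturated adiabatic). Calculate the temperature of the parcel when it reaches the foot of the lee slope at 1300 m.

400 → 1000 m (dry, 9.9°C/km): ΔT = -9.9 × 0.6 = -5.94°C → T = 28.06°C
1000 → 2100 m (saturated, 5.4°C/km): ΔT = -5.4 × 1.1 = -5.94°C → T = 22.12°C
2100 → 1300 m (dry descent, 9.9°C/km): ΔT = +9.9 × 0.8 = +7.92°C → T = 30.04°C

30.04°C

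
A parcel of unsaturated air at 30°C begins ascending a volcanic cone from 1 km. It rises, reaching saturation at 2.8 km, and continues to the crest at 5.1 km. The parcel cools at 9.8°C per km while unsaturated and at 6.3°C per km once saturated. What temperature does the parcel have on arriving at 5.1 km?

-2.13°C

Dry to 2800 m: -9.8 × 1.8 km = -17.64°C, so T = 12.36°C.
Saturated to 5100 m: -6.3 × 2.3 km = -14.49°C, so T = -2.13°C.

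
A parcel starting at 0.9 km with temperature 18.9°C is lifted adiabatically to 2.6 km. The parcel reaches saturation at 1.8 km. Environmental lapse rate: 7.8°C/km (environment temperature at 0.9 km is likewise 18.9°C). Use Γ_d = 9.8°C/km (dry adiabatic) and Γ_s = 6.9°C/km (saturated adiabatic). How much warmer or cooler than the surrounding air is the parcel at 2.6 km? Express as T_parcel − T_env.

-1.08°C (parcel cooler than environment)

Parcel:
  900 → 1800 m (dry, 9.8°C/km): ΔT = -9.8 × 0.9 = -8.82°C → T = 10.08°C
  1800 → 2600 m (saturated, 6.9°C/km): ΔT = -6.9 × 0.8 = -5.52°C → T = 4.56°C
Environment:
  900 → 2600 m (environment, 7.8°C/km): ΔT = -7.8 × 1.7 = -13.26°C → T = 5.64°C
T_parcel − T_env = 4.56 − 5.64 = -1.08°C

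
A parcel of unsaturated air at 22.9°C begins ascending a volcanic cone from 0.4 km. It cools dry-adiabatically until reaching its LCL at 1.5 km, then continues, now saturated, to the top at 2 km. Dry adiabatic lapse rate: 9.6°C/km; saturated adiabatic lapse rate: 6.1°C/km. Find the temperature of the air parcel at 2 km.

Dry to 1500 m: -9.6 × 1.1 km = -10.56°C, so T = 12.34°C.
Saturated to 2000 m: -6.1 × 0.5 km = -3.05°C, so T = 9.29°C.

9.29°C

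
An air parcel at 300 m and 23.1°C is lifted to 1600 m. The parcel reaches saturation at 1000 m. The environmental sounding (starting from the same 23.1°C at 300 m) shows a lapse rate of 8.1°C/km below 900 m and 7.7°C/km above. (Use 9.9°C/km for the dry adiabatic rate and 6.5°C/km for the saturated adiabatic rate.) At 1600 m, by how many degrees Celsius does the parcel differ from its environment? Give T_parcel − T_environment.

-0.58°C (parcel cooler than environment)

Parcel:
  300 → 1000 m (dry, 9.9°C/km): ΔT = -9.9 × 0.7 = -6.93°C → T = 16.17°C
  1000 → 1600 m (saturated, 6.5°C/km): ΔT = -6.5 × 0.6 = -3.9°C → T = 12.27°C
Environment:
  300 → 900 m (environment, lower layer, 8.1°C/km): ΔT = -8.1 × 0.6 = -4.86°C → T = 18.24°C
  900 → 1600 m (environment, upper layer, 7.7°C/km): ΔT = -7.7 × 0.7 = -5.39°C → T = 12.85°C
T_parcel − T_env = 12.27 − 12.85 = -0.58°C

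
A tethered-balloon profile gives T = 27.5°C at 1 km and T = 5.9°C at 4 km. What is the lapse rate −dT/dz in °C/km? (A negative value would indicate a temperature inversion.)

Γ = −ΔT/Δz = (27.5 − 5.9) / (4000 − 1000) m
  = 21.6°C / 3 km = 7.2°C/km

7.2°C/km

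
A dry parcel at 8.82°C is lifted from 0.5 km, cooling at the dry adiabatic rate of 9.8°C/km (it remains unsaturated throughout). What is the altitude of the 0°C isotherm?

1.4 km

Height above start = (8.82 − 0) / 9.8 = 0.9 km
Altitude = 500 m + 900 m = 1400 m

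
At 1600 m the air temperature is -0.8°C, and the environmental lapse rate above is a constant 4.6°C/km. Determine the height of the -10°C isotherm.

Height above start = (-0.8 − (-10)) / 4.6 = 2 km
Altitude = 1600 m + 2000 m = 3600 m

3600 m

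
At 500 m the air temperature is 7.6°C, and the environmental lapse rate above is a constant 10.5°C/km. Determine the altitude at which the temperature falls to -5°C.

Height above start = (7.6 − (-5)) / 10.5 = 1.2 km
Altitude = 500 m + 1200 m = 1700 m

1700 m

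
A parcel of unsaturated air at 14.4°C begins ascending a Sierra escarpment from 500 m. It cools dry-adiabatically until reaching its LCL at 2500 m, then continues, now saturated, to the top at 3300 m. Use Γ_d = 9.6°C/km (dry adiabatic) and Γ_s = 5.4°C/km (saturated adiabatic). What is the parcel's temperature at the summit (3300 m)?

-9.12°C

500 → 2500 m (dry, 9.6°C/km): ΔT = -9.6 × 2 = -19.2°C → T = -4.8°C
2500 → 3300 m (saturated, 5.4°C/km): ΔT = -5.4 × 0.8 = -4.32°C → T = -9.12°C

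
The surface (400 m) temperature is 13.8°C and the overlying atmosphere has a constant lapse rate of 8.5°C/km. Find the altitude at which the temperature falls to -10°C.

3200 m

Height above start = (13.8 − (-10)) / 8.5 = 2.8 km
Altitude = 400 m + 2800 m = 3200 m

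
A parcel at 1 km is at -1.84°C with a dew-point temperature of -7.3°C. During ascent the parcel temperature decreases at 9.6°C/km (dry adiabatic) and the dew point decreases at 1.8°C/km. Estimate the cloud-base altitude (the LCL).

1.7 km

T and T_d converge at 9.6 − 1.8 = 7.8°C per km
Height above start = (-1.84 − (-7.3)) / 7.8 = 0.7 km
LCL altitude = 1000 m + 700 m = 1700 m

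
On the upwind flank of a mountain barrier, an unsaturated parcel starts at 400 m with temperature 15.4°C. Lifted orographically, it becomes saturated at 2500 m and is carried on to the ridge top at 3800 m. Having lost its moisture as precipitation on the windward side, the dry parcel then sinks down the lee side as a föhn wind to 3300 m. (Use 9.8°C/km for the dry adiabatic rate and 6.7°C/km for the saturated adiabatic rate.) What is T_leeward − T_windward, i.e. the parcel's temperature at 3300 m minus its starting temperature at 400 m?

-24.39°C

Dry to 2500 m: -9.8 × 2.1 km = -20.58°C, so T = -5.18°C.
Saturated to 3800 m: -6.7 × 1.3 km = -8.71°C, so T = -13.89°C.
Dry descent to 3300 m: +9.8 × 0.5 km = +4.9°C, so T = -8.99°C.
Net change vs windward start: -8.99 − 15.4 = -24.39°C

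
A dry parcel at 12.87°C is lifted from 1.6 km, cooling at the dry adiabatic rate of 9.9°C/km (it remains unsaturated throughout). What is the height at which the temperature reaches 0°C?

Height above start = (12.87 − 0) / 9.9 = 1.3 km
Altitude = 1600 m + 1300 m = 2900 m

2.9 km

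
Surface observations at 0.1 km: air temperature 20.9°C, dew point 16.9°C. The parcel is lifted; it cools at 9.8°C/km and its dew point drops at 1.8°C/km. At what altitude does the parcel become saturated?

T and T_d converge at 9.8 − 1.8 = 8°C per km
Height above start = (20.9 − 16.9) / 8 = 0.5 km
LCL altitude = 100 m + 500 m = 600 m

0.6 km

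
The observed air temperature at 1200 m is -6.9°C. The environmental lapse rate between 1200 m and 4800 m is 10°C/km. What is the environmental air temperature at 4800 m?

-42.9°C

Environmental to 4800 m: -10 × 3.6 km = -36°C, so T = -42.9°C.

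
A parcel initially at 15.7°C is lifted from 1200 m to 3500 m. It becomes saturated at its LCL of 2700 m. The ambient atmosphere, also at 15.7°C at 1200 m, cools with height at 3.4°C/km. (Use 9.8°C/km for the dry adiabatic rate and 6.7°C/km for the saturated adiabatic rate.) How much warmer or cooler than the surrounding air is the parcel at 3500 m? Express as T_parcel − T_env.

-12.24°C (parcel cooler than environment)

Parcel:
  Dry to 2700 m: -9.8 × 1.5 km = -14.7°C, so T = 1°C.
  Saturated to 3500 m: -6.7 × 0.8 km = -5.36°C, so T = -4.36°C.
Environment:
  Environment to 3500 m: -3.4 × 2.3 km = -7.82°C, so T = 7.88°C.
T_parcel − T_env = -4.36 − 7.88 = -12.24°C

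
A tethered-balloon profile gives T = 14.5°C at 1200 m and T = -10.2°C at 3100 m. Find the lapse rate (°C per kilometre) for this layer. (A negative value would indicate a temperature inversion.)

13°C/km

Γ = −ΔT/Δz = (14.5 − (-10.2)) / (3100 − 1200) m
  = 24.7°C / 1.9 km = 13°C/km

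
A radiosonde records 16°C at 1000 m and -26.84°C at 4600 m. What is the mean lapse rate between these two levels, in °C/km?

Γ = −ΔT/Δz = (16 − (-26.84)) / (4600 − 1000) m
  = 42.84°C / 3.6 km = 11.9°C/km

11.9°C/km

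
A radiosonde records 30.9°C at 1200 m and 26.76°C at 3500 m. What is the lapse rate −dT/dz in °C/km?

1.8°C/km

Γ = −ΔT/Δz = (30.9 − 26.76) / (3500 − 1200) m
  = 4.14°C / 2.3 km = 1.8°C/km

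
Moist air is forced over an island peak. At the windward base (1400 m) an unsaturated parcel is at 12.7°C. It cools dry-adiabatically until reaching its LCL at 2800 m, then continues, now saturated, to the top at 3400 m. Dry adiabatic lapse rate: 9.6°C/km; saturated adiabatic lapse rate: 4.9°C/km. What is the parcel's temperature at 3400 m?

1400–2800 m, dry: Δz = 1.4 km ⇒ ΔT = -13.44°C; T = -0.74°C
2800–3400 m, saturated: Δz = 0.6 km ⇒ ΔT = -2.94°C; T = -3.68°C

-3.68°C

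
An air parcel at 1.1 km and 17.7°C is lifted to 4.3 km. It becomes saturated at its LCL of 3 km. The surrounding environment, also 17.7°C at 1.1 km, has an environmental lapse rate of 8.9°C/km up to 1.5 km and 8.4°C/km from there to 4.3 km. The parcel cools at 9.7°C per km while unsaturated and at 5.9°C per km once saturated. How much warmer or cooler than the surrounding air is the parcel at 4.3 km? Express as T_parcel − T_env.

+0.98°C (parcel warmer than environment)

Parcel:
  1100–3000 m, dry: Δz = 1.9 km ⇒ ΔT = -18.43°C; T = -0.73°C
  3000–4300 m, saturated: Δz = 1.3 km ⇒ ΔT = -7.67°C; T = -8.4°C
Environment:
  1100–1500 m, environment, lower layer: Δz = 0.4 km ⇒ ΔT = -3.56°C; T = 14.14°C
  1500–4300 m, environment, upper layer: Δz = 2.8 km ⇒ ΔT = -23.52°C; T = -9.38°C
T_parcel − T_env = -8.4 − (-9.38) = +0.98°C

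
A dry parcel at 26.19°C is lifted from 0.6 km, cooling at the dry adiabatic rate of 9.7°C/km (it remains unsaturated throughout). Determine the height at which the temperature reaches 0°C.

3.3 km

Height above start = (26.19 − 0) / 9.7 = 2.7 km
Altitude = 600 m + 2700 m = 3300 m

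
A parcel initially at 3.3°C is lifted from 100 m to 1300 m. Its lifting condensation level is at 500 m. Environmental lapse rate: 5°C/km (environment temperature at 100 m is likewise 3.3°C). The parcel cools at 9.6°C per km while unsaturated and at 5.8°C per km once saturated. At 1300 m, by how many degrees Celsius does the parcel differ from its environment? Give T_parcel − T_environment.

Parcel:
  Dry to 500 m: -9.6 × 0.4 km = -3.84°C, so T = -0.54°C.
  Saturated to 1300 m: -5.8 × 0.8 km = -4.64°C, so T = -5.18°C.
Environment:
  Environment to 1300 m: -5 × 1.2 km = -6°C, so T = -2.7°C.
T_parcel − T_env = -5.18 − (-2.7) = -2.48°C

-2.48°C (parcel cooler than environment)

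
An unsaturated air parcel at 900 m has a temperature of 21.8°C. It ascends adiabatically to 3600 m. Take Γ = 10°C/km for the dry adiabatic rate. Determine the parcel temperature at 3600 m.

-5.2°C

900 → 3600 m (dry adiabatic, 10°C/km): ΔT = -10 × 2.7 = -27°C → T = -5.2°C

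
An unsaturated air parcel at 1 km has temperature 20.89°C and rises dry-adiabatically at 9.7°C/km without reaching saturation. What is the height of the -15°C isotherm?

Height above start = (20.89 − (-15)) / 9.7 = 3.7 km
Altitude = 1000 m + 3700 m = 4700 m

4.7 km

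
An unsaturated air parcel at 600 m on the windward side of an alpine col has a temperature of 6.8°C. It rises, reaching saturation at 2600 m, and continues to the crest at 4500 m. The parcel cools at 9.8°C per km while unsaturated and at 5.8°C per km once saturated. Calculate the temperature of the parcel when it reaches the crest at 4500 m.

Dry to 2600 m: -9.8 × 2 km = -19.6°C, so T = -12.8°C.
Saturated to 4500 m: -5.8 × 1.9 km = -11.02°C, so T = -23.82°C.

-23.82°C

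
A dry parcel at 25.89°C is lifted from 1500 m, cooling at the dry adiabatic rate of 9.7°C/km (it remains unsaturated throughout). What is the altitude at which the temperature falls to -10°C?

Height above start = (25.89 − (-10)) / 9.7 = 3.7 km
Altitude = 1500 m + 3700 m = 5200 m

5200 m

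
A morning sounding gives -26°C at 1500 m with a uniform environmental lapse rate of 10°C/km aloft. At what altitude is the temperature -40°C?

2900 m

Height above start = (-26 − (-40)) / 10 = 1.4 km
Altitude = 1500 m + 1400 m = 2900 m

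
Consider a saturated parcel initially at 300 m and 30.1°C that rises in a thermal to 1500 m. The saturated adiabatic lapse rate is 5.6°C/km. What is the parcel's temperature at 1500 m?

From 300 m to 1500 m (saturated adiabatic): cools by 5.6 × 1.2 = 6.72°C, giving 23.38°C.

23.38°C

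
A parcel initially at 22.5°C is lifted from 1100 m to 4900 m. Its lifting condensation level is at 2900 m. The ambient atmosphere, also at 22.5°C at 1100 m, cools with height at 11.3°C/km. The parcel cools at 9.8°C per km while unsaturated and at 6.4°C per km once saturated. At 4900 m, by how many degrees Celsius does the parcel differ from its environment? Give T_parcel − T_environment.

+12.5°C (parcel warmer than environment)

Parcel:
  1100 → 2900 m (dry, 9.8°C/km): ΔT = -9.8 × 1.8 = -17.64°C → T = 4.86°C
  2900 → 4900 m (saturated, 6.4°C/km): ΔT = -6.4 × 2 = -12.8°C → T = -7.94°C
Environment:
  1100 → 4900 m (environment, 11.3°C/km): ΔT = -11.3 × 3.8 = -42.94°C → T = -20.44°C
T_parcel − T_env = -7.94 − (-20.44) = +12.5°C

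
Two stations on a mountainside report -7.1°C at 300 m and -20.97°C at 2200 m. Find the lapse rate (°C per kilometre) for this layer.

Γ = −ΔT/Δz = (-7.1 − (-20.97)) / (2200 − 300) m
  = 13.87°C / 1.9 km = 7.3°C/km

7.3°C/km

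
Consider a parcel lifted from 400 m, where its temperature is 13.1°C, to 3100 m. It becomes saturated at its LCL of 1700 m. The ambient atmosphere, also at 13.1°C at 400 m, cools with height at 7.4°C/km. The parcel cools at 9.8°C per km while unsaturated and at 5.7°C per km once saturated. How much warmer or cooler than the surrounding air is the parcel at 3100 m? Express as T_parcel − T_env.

-0.74°C (parcel cooler than environment)

Parcel:
  Dry to 1700 m: -9.8 × 1.3 km = -12.74°C, so T = 0.36°C.
  Saturated to 3100 m: -5.7 × 1.4 km = -7.98°C, so T = -7.62°C.
Environment:
  Environment to 3100 m: -7.4 × 2.7 km = -19.98°C, so T = -6.88°C.
T_parcel − T_env = -7.62 − (-6.88) = -0.74°C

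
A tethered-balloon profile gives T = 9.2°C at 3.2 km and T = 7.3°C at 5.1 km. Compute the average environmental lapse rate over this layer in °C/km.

Γ = −ΔT/Δz = (9.2 − 7.3) / (5100 − 3200) m
  = 1.9°C / 1.9 km = 1°C/km

1°C/km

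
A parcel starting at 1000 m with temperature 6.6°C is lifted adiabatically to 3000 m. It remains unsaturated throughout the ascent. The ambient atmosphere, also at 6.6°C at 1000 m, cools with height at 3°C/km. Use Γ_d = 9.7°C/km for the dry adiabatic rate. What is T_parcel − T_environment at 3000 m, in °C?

Parcel:
  1000–3000 m, dry: Δz = 2 km ⇒ ΔT = -19.4°C; T = -12.8°C
Environment:
  1000–3000 m, environment: Δz = 2 km ⇒ ΔT = -6°C; T = 0.6°C
T_parcel − T_env = -12.8 − 0.6 = -13.4°C

-13.4°C (parcel cooler than environment)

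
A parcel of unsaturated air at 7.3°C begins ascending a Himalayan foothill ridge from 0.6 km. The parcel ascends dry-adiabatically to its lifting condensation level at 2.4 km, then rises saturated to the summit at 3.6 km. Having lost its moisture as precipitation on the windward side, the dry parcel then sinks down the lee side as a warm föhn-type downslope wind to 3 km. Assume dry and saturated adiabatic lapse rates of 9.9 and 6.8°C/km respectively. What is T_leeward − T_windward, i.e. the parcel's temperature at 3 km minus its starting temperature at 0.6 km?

600 → 2400 m (dry, 9.9°C/km): ΔT = -9.9 × 1.8 = -17.82°C → T = -10.52°C
2400 → 3600 m (saturated, 6.8°C/km): ΔT = -6.8 × 1.2 = -8.16°C → T = -18.68°C
3600 → 3000 m (dry descent, 9.9°C/km): ΔT = +9.9 × 0.6 = +5.94°C → T = -12.74°C
Net change vs windward start: -12.74 − 7.3 = -20.04°C

-20.04°C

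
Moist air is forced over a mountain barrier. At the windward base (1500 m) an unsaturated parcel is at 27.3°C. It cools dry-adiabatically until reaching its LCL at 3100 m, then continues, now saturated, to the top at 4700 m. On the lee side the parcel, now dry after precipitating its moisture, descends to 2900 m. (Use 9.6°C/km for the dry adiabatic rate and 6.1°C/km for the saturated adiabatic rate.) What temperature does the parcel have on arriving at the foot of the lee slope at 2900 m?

From 1500 m to 3100 m (dry): cools by 9.6 × 1.6 = 15.36°C, giving 11.94°C.
From 3100 m to 4700 m (saturated): cools by 6.1 × 1.6 = 9.76°C, giving 2.18°C.
From 4700 m to 2900 m (dry descent): warms by 9.6 × 1.8 = 17.28°C, giving 19.46°C.

19.46°C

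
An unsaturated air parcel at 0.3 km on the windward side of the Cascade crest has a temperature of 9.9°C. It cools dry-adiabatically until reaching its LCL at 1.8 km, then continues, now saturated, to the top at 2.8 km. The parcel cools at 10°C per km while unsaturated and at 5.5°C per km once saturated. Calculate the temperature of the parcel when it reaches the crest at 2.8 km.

-10.6°C

Dry to 1800 m: -10 × 1.5 km = -15°C, so T = -5.1°C.
Saturated to 2800 m: -5.5 × 1 km = -5.5°C, so T = -10.6°C.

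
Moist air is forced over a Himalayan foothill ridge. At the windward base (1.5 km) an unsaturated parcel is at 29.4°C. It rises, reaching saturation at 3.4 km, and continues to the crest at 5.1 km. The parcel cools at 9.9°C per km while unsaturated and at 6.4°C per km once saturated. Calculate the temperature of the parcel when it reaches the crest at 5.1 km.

1500–3400 m, dry: Δz = 1.9 km ⇒ ΔT = -18.81°C; T = 10.59°C
3400–5100 m, saturated: Δz = 1.7 km ⇒ ΔT = -10.88°C; T = -0.29°C

-0.29°C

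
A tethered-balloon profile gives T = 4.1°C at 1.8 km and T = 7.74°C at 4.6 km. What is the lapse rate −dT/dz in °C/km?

Γ = −ΔT/Δz = (4.1 − 7.74) / (4600 − 1800) m
  = -3.64°C / 2.8 km = -1.3°C/km

-1.3°C/km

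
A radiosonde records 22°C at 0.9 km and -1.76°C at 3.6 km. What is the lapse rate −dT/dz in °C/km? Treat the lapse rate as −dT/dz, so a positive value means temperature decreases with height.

Γ = −ΔT/Δz = (22 − (-1.76)) / (3600 − 900) m
  = 23.76°C / 2.7 km = 8.8°C/km

8.8°C/km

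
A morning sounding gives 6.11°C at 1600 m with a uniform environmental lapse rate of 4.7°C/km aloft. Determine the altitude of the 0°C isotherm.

2900 m

Height above start = (6.11 − 0) / 4.7 = 1.3 km
Altitude = 1600 m + 1300 m = 2900 m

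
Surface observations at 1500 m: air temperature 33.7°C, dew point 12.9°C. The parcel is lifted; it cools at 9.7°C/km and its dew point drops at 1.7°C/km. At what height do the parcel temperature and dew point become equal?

T and T_d converge at 9.7 − 1.7 = 8°C per km
Height above start = (33.7 − 12.9) / 8 = 2.6 km
LCL altitude = 1500 m + 2600 m = 4100 m

4100 m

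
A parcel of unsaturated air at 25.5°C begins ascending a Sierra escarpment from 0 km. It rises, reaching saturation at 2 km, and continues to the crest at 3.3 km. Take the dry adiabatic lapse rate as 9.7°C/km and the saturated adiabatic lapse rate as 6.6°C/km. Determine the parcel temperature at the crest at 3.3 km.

-2.48°C

From 0 m to 2000 m (dry): cools by 9.7 × 2 = 19.4°C, giving 6.1°C.
From 2000 m to 3300 m (saturated): cools by 6.6 × 1.3 = 8.58°C, giving -2.48°C.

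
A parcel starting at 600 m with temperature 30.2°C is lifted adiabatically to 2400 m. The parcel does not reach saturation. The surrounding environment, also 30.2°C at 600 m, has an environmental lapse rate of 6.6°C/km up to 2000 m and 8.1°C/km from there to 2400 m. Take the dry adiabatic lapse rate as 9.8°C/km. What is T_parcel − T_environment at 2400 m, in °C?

-5.16°C (parcel cooler than environment)

Parcel:
  600–2400 m, dry: Δz = 1.8 km ⇒ ΔT = -17.64°C; T = 12.56°C
Environment:
  600–2000 m, environment, lower layer: Δz = 1.4 km ⇒ ΔT = -9.24°C; T = 20.96°C
  2000–2400 m, environment, upper layer: Δz = 0.4 km ⇒ ΔT = -3.24°C; T = 17.72°C
T_parcel − T_env = 12.56 − 17.72 = -5.16°C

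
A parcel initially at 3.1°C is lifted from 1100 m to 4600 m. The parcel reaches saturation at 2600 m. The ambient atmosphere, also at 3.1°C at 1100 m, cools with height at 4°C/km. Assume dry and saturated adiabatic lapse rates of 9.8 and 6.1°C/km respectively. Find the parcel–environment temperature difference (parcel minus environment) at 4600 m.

-12.9°C (parcel cooler than environment)

Parcel:
  Dry to 2600 m: -9.8 × 1.5 km = -14.7°C, so T = -11.6°C.
  Saturated to 4600 m: -6.1 × 2 km = -12.2°C, so T = -23.8°C.
Environment:
  Environment to 4600 m: -4 × 3.5 km = -14°C, so T = -10.9°C.
T_parcel − T_env = -23.8 − (-10.9) = -12.9°C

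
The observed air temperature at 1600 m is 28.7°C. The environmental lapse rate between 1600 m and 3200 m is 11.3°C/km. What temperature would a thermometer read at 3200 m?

1600 → 3200 m (environmental, 11.3°C/km): ΔT = -11.3 × 1.6 = -18.08°C → T = 10.62°C

10.62°C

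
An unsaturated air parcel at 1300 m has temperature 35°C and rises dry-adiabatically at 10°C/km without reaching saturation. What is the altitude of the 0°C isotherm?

4800 m

Height above start = (35 − 0) / 10 = 3.5 km
Altitude = 1300 m + 3500 m = 4800 m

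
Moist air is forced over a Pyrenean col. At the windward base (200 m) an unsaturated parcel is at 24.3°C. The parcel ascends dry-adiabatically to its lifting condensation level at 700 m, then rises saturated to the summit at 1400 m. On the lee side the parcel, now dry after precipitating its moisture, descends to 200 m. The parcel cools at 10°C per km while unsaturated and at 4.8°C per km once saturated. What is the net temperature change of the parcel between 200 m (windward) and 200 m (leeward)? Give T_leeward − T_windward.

+3.64°C

Dry to 700 m: -10 × 0.5 km = -5°C, so T = 19.3°C.
Saturated to 1400 m: -4.8 × 0.7 km = -3.36°C, so T = 15.94°C.
Dry descent to 200 m: +10 × 1.2 km = +12°C, so T = 27.94°C.
Net change vs windward start: 27.94 − 24.3 = +3.64°C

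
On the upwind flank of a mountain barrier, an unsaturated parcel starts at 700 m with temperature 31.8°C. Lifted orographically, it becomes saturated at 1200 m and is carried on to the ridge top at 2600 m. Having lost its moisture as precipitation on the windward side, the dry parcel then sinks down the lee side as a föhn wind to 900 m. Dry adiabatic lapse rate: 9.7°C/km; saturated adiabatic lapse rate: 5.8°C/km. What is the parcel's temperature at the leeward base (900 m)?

From 700 m to 1200 m (dry): cools by 9.7 × 0.5 = 4.85°C, giving 26.95°C.
From 1200 m to 2600 m (saturated): cools by 5.8 × 1.4 = 8.12°C, giving 18.83°C.
From 2600 m to 900 m (dry descent): warms by 9.7 × 1.7 = 16.49°C, giving 35.32°C.

35.32°C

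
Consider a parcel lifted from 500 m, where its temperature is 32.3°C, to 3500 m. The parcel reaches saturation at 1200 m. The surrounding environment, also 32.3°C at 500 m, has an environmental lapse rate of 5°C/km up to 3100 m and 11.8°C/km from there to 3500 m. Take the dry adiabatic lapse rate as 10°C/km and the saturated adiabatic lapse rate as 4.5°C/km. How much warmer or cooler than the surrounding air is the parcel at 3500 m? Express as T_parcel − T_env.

+0.37°C (parcel warmer than environment)

Parcel:
  500–1200 m, dry: Δz = 0.7 km ⇒ ΔT = -7°C; T = 25.3°C
  1200–3500 m, saturated: Δz = 2.3 km ⇒ ΔT = -10.35°C; T = 14.95°C
Environment:
  500–3100 m, environment, lower layer: Δz = 2.6 km ⇒ ΔT = -13°C; T = 19.3°C
  3100–3500 m, environment, upper layer: Δz = 0.4 km ⇒ ΔT = -4.72°C; T = 14.58°C
T_parcel − T_env = 14.95 − 14.58 = +0.37°C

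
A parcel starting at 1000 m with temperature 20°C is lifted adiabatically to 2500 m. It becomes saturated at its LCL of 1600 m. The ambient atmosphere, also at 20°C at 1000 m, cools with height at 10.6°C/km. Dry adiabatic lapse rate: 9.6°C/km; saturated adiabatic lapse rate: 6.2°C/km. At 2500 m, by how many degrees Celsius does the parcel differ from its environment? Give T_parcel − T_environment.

+4.56°C (parcel warmer than environment)

Parcel:
  1000–1600 m, dry: Δz = 0.6 km ⇒ ΔT = -5.76°C; T = 14.24°C
  1600–2500 m, saturated: Δz = 0.9 km ⇒ ΔT = -5.58°C; T = 8.66°C
Environment:
  1000–2500 m, environment: Δz = 1.5 km ⇒ ΔT = -15.9°C; T = 4.1°C
T_parcel − T_env = 8.66 − 4.1 = +4.56°C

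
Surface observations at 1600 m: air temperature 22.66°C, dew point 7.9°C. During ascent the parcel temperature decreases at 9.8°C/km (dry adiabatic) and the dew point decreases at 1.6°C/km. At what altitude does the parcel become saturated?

T and T_d converge at 9.8 − 1.6 = 8.2°C per km
Height above start = (22.66 − 7.9) / 8.2 = 1.8 km
LCL altitude = 1600 m + 1800 m = 3400 m

3400 m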